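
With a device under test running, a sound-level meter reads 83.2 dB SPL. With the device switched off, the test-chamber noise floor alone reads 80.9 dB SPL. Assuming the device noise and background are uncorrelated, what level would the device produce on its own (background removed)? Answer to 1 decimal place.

Remove the background by subtracting linear intensities:
L_src = 10·log₁₀(10^(83.2/10) − 10^(80.9/10)) = 10·log₁₀(85900000) = 79.3 dB SPL.

79.3 dB SPL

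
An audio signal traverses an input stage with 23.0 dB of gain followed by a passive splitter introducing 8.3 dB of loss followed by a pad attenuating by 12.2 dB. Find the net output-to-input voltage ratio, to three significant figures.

1.33

Net gain = 23.0 + (−8.3) + (−12.2) = 2.5 dB.
Voltage ratio = 10^(2.5/20) = 1.33.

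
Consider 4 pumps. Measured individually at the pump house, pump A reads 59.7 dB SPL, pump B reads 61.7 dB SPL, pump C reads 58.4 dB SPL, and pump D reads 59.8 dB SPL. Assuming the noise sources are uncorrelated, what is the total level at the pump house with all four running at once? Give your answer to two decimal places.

Incoherent sources sum as intensities:
L_total = 10·log₁₀(10^(59.7/10) + 10^(61.7/10) + 10^(58.4/10) + 10^(59.8/10)) = 10·log₁₀(4059000) = 66.08 dB SPL.

66.08 dB SPL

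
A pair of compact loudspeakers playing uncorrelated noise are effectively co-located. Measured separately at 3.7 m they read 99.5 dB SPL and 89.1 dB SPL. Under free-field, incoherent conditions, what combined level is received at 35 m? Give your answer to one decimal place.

Combined at 3.7 m: 10·log₁₀(10^(99.5/10)+10^(89.1/10)) = 99.88 dB SPL.
Then apply −20·log₁₀(35/3.7) = -19.52 dB → 80.4 dB SPL.

80.4 dB SPL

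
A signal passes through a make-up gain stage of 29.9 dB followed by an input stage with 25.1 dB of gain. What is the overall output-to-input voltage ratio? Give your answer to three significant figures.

Net gain = 29.9 + 25.1 = 55.0 dB.
Voltage ratio = 10^(55.0/20) = 562.

562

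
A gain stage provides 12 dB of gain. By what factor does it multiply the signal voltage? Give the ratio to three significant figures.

3.98

Voltage ratio = 10^(dB/20).
10^(12/20) = 10^(0.6000) = 3.98.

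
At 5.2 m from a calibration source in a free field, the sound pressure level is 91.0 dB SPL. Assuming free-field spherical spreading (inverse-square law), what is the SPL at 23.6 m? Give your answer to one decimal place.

77.9 dB SPL

Inverse-square spreading gives ΔL = −20·log₁₀(d₂/d₁).
ΔL = −20·log₁₀(23.6/5.2) = -13.14 dB, so L₂ = 91.0 + (-13.14) = 77.9 dB SPL.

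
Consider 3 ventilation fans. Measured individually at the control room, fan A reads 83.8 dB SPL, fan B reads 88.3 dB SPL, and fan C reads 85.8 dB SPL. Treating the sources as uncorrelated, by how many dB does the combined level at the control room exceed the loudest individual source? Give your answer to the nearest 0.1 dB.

2.8 dB

Add the sources as powers (linear), then convert back to dB:
L_total = 10·log₁₀(10^(83.8/10) + 10^(88.3/10) + 10^(85.8/10)) = 91.13 dB SPL.
Excess over the loudest (88.3 dB): 91.13 − 88.3 = 2.8 dB.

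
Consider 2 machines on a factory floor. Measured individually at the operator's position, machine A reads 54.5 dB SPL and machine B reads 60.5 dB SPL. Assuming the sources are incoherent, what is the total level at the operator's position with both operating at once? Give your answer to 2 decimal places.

61.47 dB SPL

Uncorrelated sources add in intensity (power), not in dB.
L_total = 10·log₁₀(10^(54.5/10) + 10^(60.5/10)) = 10·log₁₀(1404000) = 61.47 dB SPL.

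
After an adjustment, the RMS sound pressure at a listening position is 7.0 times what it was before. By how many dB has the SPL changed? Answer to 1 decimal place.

16.9 dB

SPL change from a pressure ratio uses the 20·log₁₀ form:
20·log₁₀(7.0) = 16.9 dB.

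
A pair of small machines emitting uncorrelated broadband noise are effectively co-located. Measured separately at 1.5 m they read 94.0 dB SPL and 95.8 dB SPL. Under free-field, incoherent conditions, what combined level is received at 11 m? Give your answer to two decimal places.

Combined at 1.5 m: 10·log₁₀(10^(94.0/10)+10^(95.8/10)) = 98.003 dB SPL.
Then apply −20·log₁₀(11/1.5) = -17.306 dB → 80.70 dB SPL.

80.70 dB SPL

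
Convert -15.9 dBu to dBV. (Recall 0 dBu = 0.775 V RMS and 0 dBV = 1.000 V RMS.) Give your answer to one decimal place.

-18.1 dBV

The offset between the scales is 20·log₁₀(0.775/1.000) = −2.214 dB.
So dBV = -15.9 − 2.214 = -18.1 dBV.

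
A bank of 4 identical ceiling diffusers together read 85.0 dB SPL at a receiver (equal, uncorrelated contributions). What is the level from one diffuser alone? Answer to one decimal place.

79.0 dB SPL

4 equal incoherent sources add 10·log₁₀(4) = 6.02 dB over one source.
L_one = 85.0 − 6.02 = 79.0 dB SPL.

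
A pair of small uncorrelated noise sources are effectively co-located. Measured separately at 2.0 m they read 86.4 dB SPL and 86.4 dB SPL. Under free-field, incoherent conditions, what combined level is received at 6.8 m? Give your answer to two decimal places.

78.78 dB SPL

Combined at 2.0 m: 10·log₁₀(10^(86.4/10)+10^(86.4/10)) = 89.410 dB SPL.
Then apply −20·log₁₀(6.8/2.0) = -10.630 dB → 78.78 dB SPL.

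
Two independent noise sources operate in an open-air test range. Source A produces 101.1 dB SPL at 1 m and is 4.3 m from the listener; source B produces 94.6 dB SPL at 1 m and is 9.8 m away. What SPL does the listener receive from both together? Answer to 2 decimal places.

At the listener: L_A = 101.1 − 20·log₁₀(4.3) = 88.431 dB; L_B = 94.6 − 20·log₁₀(9.8) = 74.775 dB.
Combined: 10·log₁₀(10^(88.431/10)+10^(74.775/10)) = 88.61 dB SPL.

88.61 dB SPL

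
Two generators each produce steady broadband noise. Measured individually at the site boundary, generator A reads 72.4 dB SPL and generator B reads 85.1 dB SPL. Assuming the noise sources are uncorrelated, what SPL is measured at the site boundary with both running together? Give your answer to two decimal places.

Add the sources as powers (linear), then convert back to dB:
L_total = 10·log₁₀(10^(72.4/10) + 10^(85.1/10)) = 10·log₁₀(341000000) = 85.33 dB SPL.

85.33 dB SPL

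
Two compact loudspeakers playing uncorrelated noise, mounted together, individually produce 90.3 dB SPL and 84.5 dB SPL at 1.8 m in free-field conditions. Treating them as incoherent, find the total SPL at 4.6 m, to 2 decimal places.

Combined at 1.8 m: 10·log₁₀(10^(90.3/10)+10^(84.5/10)) = 91.314 dB SPL.
Then apply −20·log₁₀(4.6/1.8) = -8.150 dB → 83.16 dB SPL.

83.16 dB SPL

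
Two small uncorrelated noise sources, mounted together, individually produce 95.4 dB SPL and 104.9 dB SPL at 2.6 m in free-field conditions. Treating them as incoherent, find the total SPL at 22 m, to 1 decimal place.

Combined at 2.6 m: 10·log₁₀(10^(95.4/10)+10^(104.9/10)) = 105.36 dB SPL.
Then apply −20·log₁₀(22/2.6) = -18.55 dB → 86.8 dB SPL.

86.8 dB SPL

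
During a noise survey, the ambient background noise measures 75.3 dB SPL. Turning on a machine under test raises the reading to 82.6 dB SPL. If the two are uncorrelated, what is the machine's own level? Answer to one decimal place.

Subtract intensities: L_src = 10·log₁₀(10^(L_total/10) − 10^(L_bg/10)).
L_src = 10·log₁₀(10^(82.6/10) − 10^(75.3/10)) = 10·log₁₀(148100000) = 81.7 dB SPL.

81.7 dB SPL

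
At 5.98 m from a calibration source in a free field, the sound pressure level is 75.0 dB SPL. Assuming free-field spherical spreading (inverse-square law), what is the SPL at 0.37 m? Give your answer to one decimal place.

99.2 dB SPL

Inverse-square spreading gives ΔL = −20·log₁₀(d₂/d₁).
ΔL = −20·log₁₀(0.37/5.98) = 24.17 dB, so L₂ = 75.0 + (24.17) = 99.2 dB SPL.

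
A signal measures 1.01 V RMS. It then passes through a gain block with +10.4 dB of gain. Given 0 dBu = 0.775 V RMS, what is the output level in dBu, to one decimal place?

+12.7 dBu

Input level: 20·log₁₀(1.01/0.775) = 2.30 dBu.
Output: 2.30 + 10.4 = +12.7 dBu.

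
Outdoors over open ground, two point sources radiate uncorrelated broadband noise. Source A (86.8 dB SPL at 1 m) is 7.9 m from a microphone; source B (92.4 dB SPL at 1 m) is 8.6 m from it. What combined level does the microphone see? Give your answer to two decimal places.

74.94 dB SPL

At the listener: L_A = 86.8 − 20·log₁₀(7.9) = 68.847 dB; L_B = 92.4 − 20·log₁₀(8.6) = 73.710 dB.
Combined: 10·log₁₀(10^(68.847/10)+10^(73.710/10)) = 74.94 dB SPL.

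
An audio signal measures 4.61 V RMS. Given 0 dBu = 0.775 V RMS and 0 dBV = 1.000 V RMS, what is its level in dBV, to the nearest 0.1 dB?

+13.3 dBV

dBV = 20·log₁₀(V / 1.000 V).
20·log₁₀(4.61/1.000) = +13.3 dBV.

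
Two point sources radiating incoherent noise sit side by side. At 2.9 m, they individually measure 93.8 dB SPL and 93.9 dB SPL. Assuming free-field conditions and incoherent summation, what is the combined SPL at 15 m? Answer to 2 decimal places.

Combined at 2.9 m: 10·log₁₀(10^(93.8/10)+10^(93.9/10)) = 96.861 dB SPL.
Then apply −20·log₁₀(15/2.9) = -14.274 dB → 82.59 dB SPL.

82.59 dB SPL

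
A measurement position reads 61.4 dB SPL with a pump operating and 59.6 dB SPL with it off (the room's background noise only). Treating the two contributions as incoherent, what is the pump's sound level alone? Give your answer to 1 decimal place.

56.7 dB SPL

Subtract intensities: L_src = 10·log₁₀(10^(L_total/10) − 10^(L_bg/10)).
L_src = 10·log₁₀(10^(61.4/10) − 10^(59.6/10)) = 10·log₁₀(468400) = 56.7 dB SPL.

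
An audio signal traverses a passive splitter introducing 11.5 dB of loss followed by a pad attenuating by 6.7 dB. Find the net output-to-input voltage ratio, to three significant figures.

0.123

Net gain = (−11.5) + (−6.7) = -18.2 dB.
Voltage ratio = 10^(-18.2/20) = 0.123.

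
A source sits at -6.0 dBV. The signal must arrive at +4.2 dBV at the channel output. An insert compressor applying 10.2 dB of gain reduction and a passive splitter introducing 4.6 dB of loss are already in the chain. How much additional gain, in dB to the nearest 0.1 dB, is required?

The required make-up gain is the shortfall in the dB sum.
G = +4.2 − (-6.0) + 10.2 + 4.6 = 25.0 dB.

25.0 dB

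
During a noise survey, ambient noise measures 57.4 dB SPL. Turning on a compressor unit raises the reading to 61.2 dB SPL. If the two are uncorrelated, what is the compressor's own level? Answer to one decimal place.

58.9 dB SPL

Remove the background by subtracting linear intensities:
L_src = 10·log₁₀(10^(61.2/10) − 10^(57.4/10)) = 10·log₁₀(768700) = 58.9 dB SPL.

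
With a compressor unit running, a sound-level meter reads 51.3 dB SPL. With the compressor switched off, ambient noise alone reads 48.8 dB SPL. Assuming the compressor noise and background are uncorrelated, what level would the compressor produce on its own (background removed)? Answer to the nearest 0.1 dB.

Background correction is a power subtraction:
L_src = 10·log₁₀(10^(51.3/10) − 10^(48.8/10)) = 10·log₁₀(59040) = 47.7 dB SPL.

47.7 dB SPL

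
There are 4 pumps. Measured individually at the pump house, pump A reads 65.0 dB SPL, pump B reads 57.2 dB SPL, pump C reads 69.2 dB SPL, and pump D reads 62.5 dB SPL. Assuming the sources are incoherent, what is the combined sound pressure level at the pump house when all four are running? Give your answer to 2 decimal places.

Uncorrelated sources add in intensity (power), not in dB.
L_total = 10·log₁₀(10^(65.0/10) + 10^(57.2/10) + 10^(69.2/10) + 10^(62.5/10)) = 10·log₁₀(13780000) = 71.39 dB SPL.

71.39 dB SPL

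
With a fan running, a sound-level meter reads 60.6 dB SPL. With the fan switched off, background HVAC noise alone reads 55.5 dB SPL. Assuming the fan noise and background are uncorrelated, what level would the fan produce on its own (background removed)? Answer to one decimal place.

Subtract intensities: L_src = 10·log₁₀(10^(L_total/10) − 10^(L_bg/10)).
L_src = 10·log₁₀(10^(60.6/10) − 10^(55.5/10)) = 10·log₁₀(793300) = 59.0 dB SPL.

59.0 dB SPL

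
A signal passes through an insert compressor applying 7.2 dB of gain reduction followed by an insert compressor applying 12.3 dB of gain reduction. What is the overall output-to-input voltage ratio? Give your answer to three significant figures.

Net gain = (−7.2) + (−12.3) = -19.5 dB.
Voltage ratio = 10^(-19.5/20) = 0.106.

0.106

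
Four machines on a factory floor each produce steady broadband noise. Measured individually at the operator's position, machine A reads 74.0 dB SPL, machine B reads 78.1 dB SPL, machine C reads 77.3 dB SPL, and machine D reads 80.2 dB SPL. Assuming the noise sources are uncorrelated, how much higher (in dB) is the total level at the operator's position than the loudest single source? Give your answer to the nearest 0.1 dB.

3.7 dB

Add the sources as powers (linear), then convert back to dB:
L_total = 10·log₁₀(10^(74.0/10) + 10^(78.1/10) + 10^(77.3/10) + 10^(80.2/10)) = 83.95 dB SPL.
Excess over the loudest (80.2 dB): 83.95 − 80.2 = 3.7 dB.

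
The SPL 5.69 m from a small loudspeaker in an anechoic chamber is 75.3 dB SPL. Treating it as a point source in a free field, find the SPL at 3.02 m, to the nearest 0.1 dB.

Free-field point source: level drops by 20·log₁₀ of the distance ratio.
ΔL = −20·log₁₀(3.02/5.69) = 5.50 dB, so L₂ = 75.3 + (5.50) = 80.8 dB SPL.

80.8 dB SPL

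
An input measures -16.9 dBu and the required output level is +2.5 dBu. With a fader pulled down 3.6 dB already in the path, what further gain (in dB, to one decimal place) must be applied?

23.0 dB

The required make-up gain is the shortfall in the dB sum.
G = +2.5 − (-16.9) + 3.6 = 23.0 dB.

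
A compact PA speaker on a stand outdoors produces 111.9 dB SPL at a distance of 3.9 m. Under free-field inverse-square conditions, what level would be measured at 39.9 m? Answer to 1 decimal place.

Inverse-square spreading gives ΔL = −20·log₁₀(d₂/d₁).
ΔL = −20·log₁₀(39.9/3.9) = -20.20 dB, so L₂ = 111.9 + (-20.20) = 91.7 dB SPL.

91.7 dB SPL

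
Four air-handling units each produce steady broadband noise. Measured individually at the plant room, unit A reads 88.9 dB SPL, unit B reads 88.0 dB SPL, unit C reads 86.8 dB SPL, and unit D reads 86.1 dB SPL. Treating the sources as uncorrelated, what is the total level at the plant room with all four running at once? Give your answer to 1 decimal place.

93.6 dB SPL

Add the sources as powers (linear), then convert back to dB:
L_total = 10·log₁₀(10^(88.9/10) + 10^(88.0/10) + 10^(86.8/10) + 10^(86.1/10)) = 10·log₁₀(2293000000) = 93.6 dB SPL.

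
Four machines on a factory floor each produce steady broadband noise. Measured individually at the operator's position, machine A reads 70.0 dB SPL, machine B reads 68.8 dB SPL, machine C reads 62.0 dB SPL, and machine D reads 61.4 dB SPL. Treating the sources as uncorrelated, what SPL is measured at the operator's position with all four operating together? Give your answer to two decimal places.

Add the sources as powers (linear), then convert back to dB:
L_total = 10·log₁₀(10^(70.0/10) + 10^(68.8/10) + 10^(62.0/10) + 10^(61.4/10)) = 10·log₁₀(20550000) = 73.13 dB SPL.

73.13 dB SPL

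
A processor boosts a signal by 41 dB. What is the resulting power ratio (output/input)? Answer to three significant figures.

Power ratio = 10^(dB/10).
10^(41/10) = 10^(4.100) = 12600.

12600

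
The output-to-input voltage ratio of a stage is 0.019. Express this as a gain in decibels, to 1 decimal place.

Voltage ratio → dB uses the 20·log₁₀ form:
20·log₁₀(0.019) = -34.4 dB.

-34.4 dB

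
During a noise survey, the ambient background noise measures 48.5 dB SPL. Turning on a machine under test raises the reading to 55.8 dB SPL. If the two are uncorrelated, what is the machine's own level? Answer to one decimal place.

54.9 dB SPL

Background correction is a power subtraction:
L_src = 10·log₁₀(10^(55.8/10) − 10^(48.5/10)) = 10·log₁₀(309400) = 54.9 dB SPL.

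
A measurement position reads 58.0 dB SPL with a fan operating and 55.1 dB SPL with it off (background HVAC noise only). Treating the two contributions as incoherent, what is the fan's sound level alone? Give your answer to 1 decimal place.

Background correction is a power subtraction:
L_src = 10·log₁₀(10^(58.0/10) − 10^(55.1/10)) = 10·log₁₀(307400) = 54.9 dB SPL.

54.9 dB SPL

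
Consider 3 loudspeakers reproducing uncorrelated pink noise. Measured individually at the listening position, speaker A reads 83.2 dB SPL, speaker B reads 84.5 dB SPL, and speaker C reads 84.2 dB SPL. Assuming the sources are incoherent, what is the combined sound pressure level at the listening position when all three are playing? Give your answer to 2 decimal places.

88.77 dB SPL

Add the sources as powers (linear), then convert back to dB:
L_total = 10·log₁₀(10^(83.2/10) + 10^(84.5/10) + 10^(84.2/10)) = 10·log₁₀(753800000) = 88.77 dB SPL.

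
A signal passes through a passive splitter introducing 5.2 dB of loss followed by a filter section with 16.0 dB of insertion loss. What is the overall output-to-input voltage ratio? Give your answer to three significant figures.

Net gain = (−5.2) + (−16.0) = -21.2 dB.
Voltage ratio = 10^(-21.2/20) = 0.0871.

0.0871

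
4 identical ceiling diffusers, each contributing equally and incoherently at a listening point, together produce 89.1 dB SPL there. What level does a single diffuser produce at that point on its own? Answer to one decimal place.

4 equal incoherent sources add 10·log₁₀(4) = 6.02 dB over one source.
L_one = 89.1 − 6.02 = 83.1 dB SPL.

83.1 dB SPL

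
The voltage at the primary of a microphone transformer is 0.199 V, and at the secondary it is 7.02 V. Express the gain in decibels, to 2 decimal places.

Voltage is an amplitude quantity, so gain = 20·log₁₀(V_out/V_in).
20·log₁₀(7.02/0.199) = 20·log₁₀(35.28) = 30.95 dB.

30.95 dB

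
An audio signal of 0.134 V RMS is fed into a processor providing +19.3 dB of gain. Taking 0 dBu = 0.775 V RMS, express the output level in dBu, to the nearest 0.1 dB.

Input level: 20·log₁₀(0.134/0.775) = -15.24 dBu.
Output: -15.24 + 19.3 = +4.1 dBu.

+4.1 dBu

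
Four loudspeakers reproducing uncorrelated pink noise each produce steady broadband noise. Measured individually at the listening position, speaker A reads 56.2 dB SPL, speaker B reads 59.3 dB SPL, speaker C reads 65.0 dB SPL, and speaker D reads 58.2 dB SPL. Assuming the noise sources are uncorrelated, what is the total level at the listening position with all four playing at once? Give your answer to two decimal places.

67.07 dB SPL

Uncorrelated sources add in intensity (power), not in dB.
L_total = 10·log₁₀(10^(56.2/10) + 10^(59.3/10) + 10^(65.0/10) + 10^(58.2/10)) = 10·log₁₀(5091000) = 67.07 dB SPL.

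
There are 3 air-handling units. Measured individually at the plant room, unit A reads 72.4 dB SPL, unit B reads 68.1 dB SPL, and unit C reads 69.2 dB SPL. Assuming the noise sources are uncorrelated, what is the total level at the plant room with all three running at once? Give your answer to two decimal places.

75.07 dB SPL

Incoherent sources sum as intensities:
L_total = 10·log₁₀(10^(72.4/10) + 10^(68.1/10) + 10^(69.2/10)) = 10·log₁₀(32150000) = 75.07 dB SPL.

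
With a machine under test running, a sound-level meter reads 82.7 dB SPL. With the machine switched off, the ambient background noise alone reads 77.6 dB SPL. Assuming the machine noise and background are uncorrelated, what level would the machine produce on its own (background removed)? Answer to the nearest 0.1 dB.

Background correction is a power subtraction:
L_src = 10·log₁₀(10^(82.7/10) − 10^(77.6/10)) = 10·log₁₀(128700000) = 81.1 dB SPL.

81.1 dB SPL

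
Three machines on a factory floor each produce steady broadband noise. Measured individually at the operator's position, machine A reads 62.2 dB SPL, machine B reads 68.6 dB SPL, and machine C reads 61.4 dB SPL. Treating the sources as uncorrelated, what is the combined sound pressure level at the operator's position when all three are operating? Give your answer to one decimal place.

Uncorrelated sources add in intensity (power), not in dB.
L_total = 10·log₁₀(10^(62.2/10) + 10^(68.6/10) + 10^(61.4/10)) = 10·log₁₀(10280000) = 70.1 dB SPL.

70.1 dB SPL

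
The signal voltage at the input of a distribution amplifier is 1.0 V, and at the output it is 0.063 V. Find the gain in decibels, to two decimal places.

-24.01 dB

Voltage is an amplitude quantity, so gain = 20·log₁₀(V_out/V_in).
20·log₁₀(0.063/1.0) = 20·log₁₀(0.06300) = -24.01 dB.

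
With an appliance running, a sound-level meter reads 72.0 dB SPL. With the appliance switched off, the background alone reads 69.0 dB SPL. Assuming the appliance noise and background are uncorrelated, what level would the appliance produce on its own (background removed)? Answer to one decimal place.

69.0 dB SPL

Subtract intensities: L_src = 10·log₁₀(10^(L_total/10) − 10^(L_bg/10)).
L_src = 10·log₁₀(10^(72.0/10) − 10^(69.0/10)) = 10·log₁₀(7906000) = 69.0 dB SPL.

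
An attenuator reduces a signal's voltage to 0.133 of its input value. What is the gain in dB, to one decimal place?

-17.5 dB

Voltage ratio → dB uses the 20·log₁₀ form:
20·log₁₀(0.133) = -17.5 dB.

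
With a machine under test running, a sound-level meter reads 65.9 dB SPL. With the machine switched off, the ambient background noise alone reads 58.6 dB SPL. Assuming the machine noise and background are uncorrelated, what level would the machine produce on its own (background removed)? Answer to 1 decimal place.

65.0 dB SPL

Remove the background by subtracting linear intensities:
L_src = 10·log₁₀(10^(65.9/10) − 10^(58.6/10)) = 10·log₁₀(3166000) = 65.0 dB SPL.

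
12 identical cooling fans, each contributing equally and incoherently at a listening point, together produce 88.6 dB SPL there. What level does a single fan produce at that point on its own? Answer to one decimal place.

12 equal incoherent sources add 10·log₁₀(12) = 10.79 dB over one source.
L_one = 88.6 − 10.79 = 77.8 dB SPL.

77.8 dB SPL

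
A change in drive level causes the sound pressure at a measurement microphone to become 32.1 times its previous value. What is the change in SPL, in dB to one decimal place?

Sound pressure is an amplitude quantity: ΔL = 20·log₁₀(p₂/p₁).
20·log₁₀(32.1) = 30.1 dB.

30.1 dB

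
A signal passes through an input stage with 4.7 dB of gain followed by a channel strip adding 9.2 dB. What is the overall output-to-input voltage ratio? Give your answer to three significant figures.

4.95

Net gain = 4.7 + 9.2 = 13.9 dB.
Voltage ratio = 10^(13.9/20) = 4.95.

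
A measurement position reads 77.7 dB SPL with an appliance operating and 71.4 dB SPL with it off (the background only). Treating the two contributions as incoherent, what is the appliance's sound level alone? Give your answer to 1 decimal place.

Background correction is a power subtraction:
L_src = 10·log₁₀(10^(77.7/10) − 10^(71.4/10)) = 10·log₁₀(45080000) = 76.5 dB SPL.

76.5 dB SPL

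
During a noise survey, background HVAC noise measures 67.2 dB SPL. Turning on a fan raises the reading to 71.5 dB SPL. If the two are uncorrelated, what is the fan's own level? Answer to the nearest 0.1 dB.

69.5 dB SPL

Remove the background by subtracting linear intensities:
L_src = 10·log₁₀(10^(71.5/10) − 10^(67.2/10)) = 10·log₁₀(8877000) = 69.5 dB SPL.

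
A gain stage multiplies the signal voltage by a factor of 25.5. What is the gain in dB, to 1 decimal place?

Voltage is an amplitude quantity, so gain = 20·log₁₀(V_out/V_in).
20·log₁₀(25.5) = 28.1 dB.

28.1 dB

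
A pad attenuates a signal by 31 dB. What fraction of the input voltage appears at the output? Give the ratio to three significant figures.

Voltage ratio = 10^(dB/20).
10^(-31/20) = 10^(-1.550) = 0.0282.

0.0282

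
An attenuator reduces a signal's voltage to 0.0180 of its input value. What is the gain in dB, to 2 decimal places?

-34.89 dB

Voltage is an amplitude quantity, so gain = 20·log₁₀(V_out/V_in).
20·log₁₀(0.0180) = -34.89 dB.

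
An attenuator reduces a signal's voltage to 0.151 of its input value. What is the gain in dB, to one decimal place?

Voltage is an amplitude quantity, so gain = 20·log₁₀(V_out/V_in).
20·log₁₀(0.151) = -16.4 dB.

-16.4 dB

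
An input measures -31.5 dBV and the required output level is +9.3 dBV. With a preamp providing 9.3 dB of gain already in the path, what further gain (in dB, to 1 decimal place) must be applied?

31.5 dB

The required make-up gain is the shortfall in the dB sum.
G = +9.3 − (-31.5) − 9.3 = 31.5 dB.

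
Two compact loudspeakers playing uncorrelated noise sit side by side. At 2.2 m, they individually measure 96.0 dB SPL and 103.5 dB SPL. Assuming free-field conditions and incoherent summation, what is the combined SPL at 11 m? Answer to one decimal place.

Combined at 2.2 m: 10·log₁₀(10^(96.0/10)+10^(103.5/10)) = 104.21 dB SPL.
Then apply −20·log₁₀(11/2.2) = -13.98 dB → 90.2 dB SPL.

90.2 dB SPL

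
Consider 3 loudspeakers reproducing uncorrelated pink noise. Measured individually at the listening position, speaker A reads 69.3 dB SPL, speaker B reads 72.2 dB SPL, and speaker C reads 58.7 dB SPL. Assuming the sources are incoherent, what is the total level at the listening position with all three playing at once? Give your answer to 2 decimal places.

74.12 dB SPL

Incoherent sources sum as intensities:
L_total = 10·log₁₀(10^(69.3/10) + 10^(72.2/10) + 10^(58.7/10)) = 10·log₁₀(25850000) = 74.12 dB SPL.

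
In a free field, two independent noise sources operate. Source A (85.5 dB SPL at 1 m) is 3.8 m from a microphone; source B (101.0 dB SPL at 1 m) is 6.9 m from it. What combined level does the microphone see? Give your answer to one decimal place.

At the listener: L_A = 85.5 − 20·log₁₀(3.8) = 73.90 dB; L_B = 101.0 − 20·log₁₀(6.9) = 84.22 dB.
Combined: 10·log₁₀(10^(73.90/10)+10^(84.22/10)) = 84.6 dB SPL.

84.6 dB SPL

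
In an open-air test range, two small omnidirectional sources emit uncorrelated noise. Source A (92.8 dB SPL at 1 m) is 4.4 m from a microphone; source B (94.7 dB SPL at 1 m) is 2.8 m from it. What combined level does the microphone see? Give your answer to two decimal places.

At the listener: L_A = 92.8 − 20·log₁₀(4.4) = 79.931 dB; L_B = 94.7 − 20·log₁₀(2.8) = 85.757 dB.
Combined: 10·log₁₀(10^(79.931/10)+10^(85.757/10)) = 86.77 dB SPL.

86.77 dB SPL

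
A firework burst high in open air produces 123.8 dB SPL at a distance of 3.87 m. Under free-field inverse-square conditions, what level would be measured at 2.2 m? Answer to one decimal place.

128.7 dB SPL

For a point source in a free field, ΔL = −20·log₁₀(d₂/d₁).
ΔL = −20·log₁₀(2.2/3.87) = 4.91 dB, so L₂ = 123.8 + (4.91) = 128.7 dB SPL.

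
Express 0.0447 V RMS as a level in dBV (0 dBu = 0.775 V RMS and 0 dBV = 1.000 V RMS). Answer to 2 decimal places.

-26.99 dBV

dBV = 20·log₁₀(V / 1.000 V).
20·log₁₀(0.0447/1.000) = -26.99 dBV.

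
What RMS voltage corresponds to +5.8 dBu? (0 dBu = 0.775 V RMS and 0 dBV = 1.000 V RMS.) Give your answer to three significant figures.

1.51 V

V = 0.775 V × 10^(+5.8/20).
= 0.775 × 1.950 = 1.51 V.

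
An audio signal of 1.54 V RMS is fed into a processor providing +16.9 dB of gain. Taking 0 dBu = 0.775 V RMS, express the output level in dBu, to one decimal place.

Input level: 20·log₁₀(1.54/0.775) = 5.96 dBu.
Output: 5.96 + 16.9 = +22.9 dBu.

+22.9 dBu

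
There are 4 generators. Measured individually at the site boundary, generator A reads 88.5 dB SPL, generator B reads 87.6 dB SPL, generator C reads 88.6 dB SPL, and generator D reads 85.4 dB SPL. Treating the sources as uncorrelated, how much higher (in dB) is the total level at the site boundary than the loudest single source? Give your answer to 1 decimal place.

5.1 dB

Incoherent sources sum as intensities:
L_total = 10·log₁₀(10^(88.5/10) + 10^(87.6/10) + 10^(88.6/10) + 10^(85.4/10)) = 93.72 dB SPL.
Excess over the loudest (88.6 dB): 93.72 − 88.6 = 5.1 dB.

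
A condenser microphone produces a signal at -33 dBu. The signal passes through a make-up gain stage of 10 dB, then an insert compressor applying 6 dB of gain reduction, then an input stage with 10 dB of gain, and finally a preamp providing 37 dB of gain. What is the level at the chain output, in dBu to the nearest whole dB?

+18 dBu

Gain stages sum in dB:
-33 + 10 − 6 + 10 + 37 = +18 dBu.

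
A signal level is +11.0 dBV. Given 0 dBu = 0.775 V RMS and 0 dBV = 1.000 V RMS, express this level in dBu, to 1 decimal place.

+13.2 dBu

The offset between the scales is 20·log₁₀(0.775/1.000) = −2.214 dB.
So dBu = +11.0 + 2.214 = +13.2 dBu.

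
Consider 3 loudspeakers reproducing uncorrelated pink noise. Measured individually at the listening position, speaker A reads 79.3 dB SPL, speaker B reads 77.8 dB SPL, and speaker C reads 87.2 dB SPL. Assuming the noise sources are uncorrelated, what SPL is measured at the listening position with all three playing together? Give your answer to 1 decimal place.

88.3 dB SPL

Uncorrelated sources add in intensity (power), not in dB.
L_total = 10·log₁₀(10^(79.3/10) + 10^(77.8/10) + 10^(87.2/10)) = 10·log₁₀(670200000) = 88.3 dB SPL.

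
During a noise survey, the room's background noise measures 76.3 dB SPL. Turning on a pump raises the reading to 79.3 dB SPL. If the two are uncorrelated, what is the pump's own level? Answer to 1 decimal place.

76.3 dB SPL

Remove the background by subtracting linear intensities:
L_src = 10·log₁₀(10^(79.3/10) − 10^(76.3/10)) = 10·log₁₀(42460000) = 76.3 dB SPL.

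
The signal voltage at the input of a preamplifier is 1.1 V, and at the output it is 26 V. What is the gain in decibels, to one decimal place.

Voltage ratio → dB uses the 20·log₁₀ form:
20·log₁₀(26/1.1) = 20·log₁₀(23.64) = 27.5 dB.

27.5 dB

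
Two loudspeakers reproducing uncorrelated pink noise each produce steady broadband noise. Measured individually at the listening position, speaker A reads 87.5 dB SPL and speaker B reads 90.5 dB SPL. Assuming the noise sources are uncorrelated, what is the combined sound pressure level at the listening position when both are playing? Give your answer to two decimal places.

Add the sources as powers (linear), then convert back to dB:
L_total = 10·log₁₀(10^(87.5/10) + 10^(90.5/10)) = 10·log₁₀(1684000000) = 92.26 dB SPL.

92.26 dB SPL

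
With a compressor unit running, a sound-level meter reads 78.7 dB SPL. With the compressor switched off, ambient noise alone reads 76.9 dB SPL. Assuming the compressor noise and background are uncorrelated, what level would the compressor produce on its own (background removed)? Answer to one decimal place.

Background correction is a power subtraction:
L_src = 10·log₁₀(10^(78.7/10) − 10^(76.9/10)) = 10·log₁₀(25150000) = 74.0 dB SPL.

74.0 dB SPL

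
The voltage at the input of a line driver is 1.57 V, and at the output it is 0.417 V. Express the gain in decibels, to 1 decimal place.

Voltage is an amplitude quantity, so gain = 20·log₁₀(V_out/V_in).
20·log₁₀(0.417/1.57) = 20·log₁₀(0.2656) = -11.5 dB.

-11.5 dB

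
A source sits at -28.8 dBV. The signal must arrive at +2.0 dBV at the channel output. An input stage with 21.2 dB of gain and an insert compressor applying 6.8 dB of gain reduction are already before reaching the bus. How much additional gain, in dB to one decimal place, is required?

16.4 dB

The required make-up gain is the shortfall in the dB sum.
G = +2.0 − (-28.8) − 21.2 + 6.8 = 16.4 dB.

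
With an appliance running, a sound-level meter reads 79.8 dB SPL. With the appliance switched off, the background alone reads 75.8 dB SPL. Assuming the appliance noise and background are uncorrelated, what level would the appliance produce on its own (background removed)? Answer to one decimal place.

Subtract intensities: L_src = 10·log₁₀(10^(L_total/10) − 10^(L_bg/10)).
L_src = 10·log₁₀(10^(79.8/10) − 10^(75.8/10)) = 10·log₁₀(57480000) = 77.6 dB SPL.

77.6 dB SPL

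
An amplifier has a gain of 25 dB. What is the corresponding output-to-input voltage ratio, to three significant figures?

17.8

Voltage ratio = 10^(dB/20).
10^(25/20) = 10^(1.250) = 17.8.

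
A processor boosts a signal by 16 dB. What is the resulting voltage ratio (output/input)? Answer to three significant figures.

6.31

Voltage ratio = 10^(dB/20).
10^(16/20) = 10^(0.8000) = 6.31.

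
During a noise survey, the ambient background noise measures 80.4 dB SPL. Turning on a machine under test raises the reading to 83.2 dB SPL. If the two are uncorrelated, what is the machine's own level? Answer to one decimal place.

80.0 dB SPL

Subtract intensities: L_src = 10·log₁₀(10^(L_total/10) − 10^(L_bg/10)).
L_src = 10·log₁₀(10^(83.2/10) − 10^(80.4/10)) = 10·log₁₀(99280000) = 80.0 dB SPL.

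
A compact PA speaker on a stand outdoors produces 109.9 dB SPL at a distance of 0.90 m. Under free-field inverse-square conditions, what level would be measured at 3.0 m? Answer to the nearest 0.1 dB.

For a point source in a free field, ΔL = −20·log₁₀(d₂/d₁).
ΔL = −20·log₁₀(3.0/0.90) = -10.46 dB, so L₂ = 109.9 + (-10.46) = 99.4 dB SPL.

99.4 dB SPL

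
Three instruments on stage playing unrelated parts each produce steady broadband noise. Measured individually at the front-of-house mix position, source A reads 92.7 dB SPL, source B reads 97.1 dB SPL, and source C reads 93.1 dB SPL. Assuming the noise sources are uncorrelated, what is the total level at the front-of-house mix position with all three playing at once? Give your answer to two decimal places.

Incoherent sources sum as intensities:
L_total = 10·log₁₀(10^(92.7/10) + 10^(97.1/10) + 10^(93.1/10)) = 10·log₁₀(9032000000) = 99.56 dB SPL.

99.56 dB SPL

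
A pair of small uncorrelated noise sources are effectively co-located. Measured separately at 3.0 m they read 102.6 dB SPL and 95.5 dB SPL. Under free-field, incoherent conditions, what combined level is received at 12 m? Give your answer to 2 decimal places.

Combined at 3.0 m: 10·log₁₀(10^(102.6/10)+10^(95.5/10)) = 103.374 dB SPL.
Then apply −20·log₁₀(12/3.0) = -12.041 dB → 91.33 dB SPL.

91.33 dB SPL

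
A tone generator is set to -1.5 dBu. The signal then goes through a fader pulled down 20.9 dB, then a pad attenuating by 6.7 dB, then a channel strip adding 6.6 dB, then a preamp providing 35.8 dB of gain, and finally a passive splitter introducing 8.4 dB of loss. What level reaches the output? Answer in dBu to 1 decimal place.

+4.9 dBu

In dB, series stages simply add:
-1.5 − 20.9 − 6.7 + 6.6 + 35.8 − 8.4 = +4.9 dBu.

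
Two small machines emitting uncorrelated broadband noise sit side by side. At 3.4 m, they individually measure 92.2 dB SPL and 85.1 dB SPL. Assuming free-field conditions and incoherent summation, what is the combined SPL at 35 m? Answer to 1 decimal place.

Combined at 3.4 m: 10·log₁₀(10^(92.2/10)+10^(85.1/10)) = 92.97 dB SPL.
Then apply −20·log₁₀(35/3.4) = -20.25 dB → 72.7 dB SPL.

72.7 dB SPL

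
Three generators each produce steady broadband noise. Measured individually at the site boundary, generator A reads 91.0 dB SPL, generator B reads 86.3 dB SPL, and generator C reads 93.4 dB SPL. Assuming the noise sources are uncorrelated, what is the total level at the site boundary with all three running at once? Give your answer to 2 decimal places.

95.88 dB SPL

Uncorrelated sources add in intensity (power), not in dB.
L_total = 10·log₁₀(10^(91.0/10) + 10^(86.3/10) + 10^(93.4/10)) = 10·log₁₀(3873000000) = 95.88 dB SPL.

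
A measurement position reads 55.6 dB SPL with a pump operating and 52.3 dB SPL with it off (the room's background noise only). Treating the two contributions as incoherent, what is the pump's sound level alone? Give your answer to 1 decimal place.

Subtract intensities: L_src = 10·log₁₀(10^(L_total/10) − 10^(L_bg/10)).
L_src = 10·log₁₀(10^(55.6/10) − 10^(52.3/10)) = 10·log₁₀(193300) = 52.9 dB SPL.

52.9 dB SPL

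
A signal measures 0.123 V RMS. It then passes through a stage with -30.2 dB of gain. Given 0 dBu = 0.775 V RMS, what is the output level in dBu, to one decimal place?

Input level: 20·log₁₀(0.123/0.775) = -15.99 dBu.
Output: -15.99 − 30.2 = -46.2 dBu.

-46.2 dBu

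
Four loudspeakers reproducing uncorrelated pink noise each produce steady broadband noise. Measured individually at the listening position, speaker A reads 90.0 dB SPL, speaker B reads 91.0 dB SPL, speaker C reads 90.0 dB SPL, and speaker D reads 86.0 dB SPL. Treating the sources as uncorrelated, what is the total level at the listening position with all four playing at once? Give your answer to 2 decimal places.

95.63 dB SPL

Uncorrelated sources add in intensity (power), not in dB.
L_total = 10·log₁₀(10^(90.0/10) + 10^(91.0/10) + 10^(90.0/10) + 10^(86.0/10)) = 10·log₁₀(3657000000) = 95.63 dB SPL.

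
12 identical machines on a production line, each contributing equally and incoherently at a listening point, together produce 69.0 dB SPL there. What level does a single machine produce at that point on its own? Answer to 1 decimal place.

58.2 dB SPL

12 equal incoherent sources add 10·log₁₀(12) = 10.79 dB over one source.
L_one = 69.0 − 10.79 = 58.2 dB SPL.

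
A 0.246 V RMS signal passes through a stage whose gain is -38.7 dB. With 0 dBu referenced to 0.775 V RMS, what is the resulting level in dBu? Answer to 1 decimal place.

-48.7 dBu

Input level: 20·log₁₀(0.246/0.775) = -9.97 dBu.
Output: -9.97 − 38.7 = -48.7 dBu.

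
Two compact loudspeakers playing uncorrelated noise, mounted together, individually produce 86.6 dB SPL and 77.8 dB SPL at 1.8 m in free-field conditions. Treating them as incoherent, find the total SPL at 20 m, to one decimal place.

66.2 dB SPL

Combined at 1.8 m: 10·log₁₀(10^(86.6/10)+10^(77.8/10)) = 87.14 dB SPL.
Then apply −20·log₁₀(20/1.8) = -20.92 dB → 66.2 dB SPL.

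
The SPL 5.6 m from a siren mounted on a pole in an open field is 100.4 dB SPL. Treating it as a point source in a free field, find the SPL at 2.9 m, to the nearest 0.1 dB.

Inverse-square spreading gives ΔL = −20·log₁₀(d₂/d₁).
ΔL = −20·log₁₀(2.9/5.6) = 5.72 dB, so L₂ = 100.4 + (5.72) = 106.1 dB SPL.

106.1 dB SPL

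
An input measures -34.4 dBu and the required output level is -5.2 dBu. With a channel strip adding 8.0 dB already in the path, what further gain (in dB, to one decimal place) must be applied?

21.2 dB

The required make-up gain is the shortfall in the dB sum.
G = -5.2 − (-34.4) − 8.0 = 21.2 dB.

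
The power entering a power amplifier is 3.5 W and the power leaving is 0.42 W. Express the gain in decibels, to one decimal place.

-9.2 dB

For a power ratio, dB = 10·log₁₀(P₂/P₁).
10·log₁₀(0.42/3.5) = 10·log₁₀(0.1200) = -9.2 dB.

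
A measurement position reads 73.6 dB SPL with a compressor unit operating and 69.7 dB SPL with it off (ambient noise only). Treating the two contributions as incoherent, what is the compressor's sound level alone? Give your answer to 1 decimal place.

Remove the background by subtracting linear intensities:
L_src = 10·log₁₀(10^(73.6/10) − 10^(69.7/10)) = 10·log₁₀(13580000) = 71.3 dB SPL.

71.3 dB SPL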